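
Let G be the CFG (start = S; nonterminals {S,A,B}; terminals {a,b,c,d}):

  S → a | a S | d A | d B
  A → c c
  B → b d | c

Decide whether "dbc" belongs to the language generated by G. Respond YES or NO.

CNF form of G:
  S -> T2 A | T2 B | T3 S | a
  A -> T0 T0
  B -> T1 T2 | c
  T0 -> c
  T1 -> b
  T2 -> d
  T3 -> a

Fill CYK table bottom-up:
  T[0,0] 'd' = {T2}  orig:{}
  T[1,1] 'b' = {T1}  orig:{}
  T[2,2] 'c' = {B,T0}  orig:{B}
  T[0,1] 'db' = ∅
  T[1,2] 'bc' = ∅
  T[0,2] 'dbc' = ∅

S ∉ T[0,2] ⇒ NO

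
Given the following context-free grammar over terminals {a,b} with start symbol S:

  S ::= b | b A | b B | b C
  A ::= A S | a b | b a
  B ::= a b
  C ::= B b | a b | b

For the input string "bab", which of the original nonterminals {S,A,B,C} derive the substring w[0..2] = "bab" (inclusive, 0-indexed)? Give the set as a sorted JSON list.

CNF form of G:
  S -> T1 A | T1 B | T1 C | b
  A -> A S | T0 T1 | T1 T0
  B -> T0 T1
  C -> B T1 | T0 T1 | b
  T0 -> a
  T1 -> b

Fill CYK table bottom-up (cells [i..j] with 0 ≤ i ≤ j ≤ 2 only):
  [0..0]={C,S,T1}  "b"  orig:{C,S}
  [1..1]={T0}  "a"  orig:{}
  [2..2]={C,S,T1}  "b"  orig:{C,S}
  [0..1]={A}  "ba"
  [1..2]={A,B,C}  "ab"
  [0..2]={A,S}  "bab"

Original NTs in T[0,2] deriving "bab": ["A", "S"]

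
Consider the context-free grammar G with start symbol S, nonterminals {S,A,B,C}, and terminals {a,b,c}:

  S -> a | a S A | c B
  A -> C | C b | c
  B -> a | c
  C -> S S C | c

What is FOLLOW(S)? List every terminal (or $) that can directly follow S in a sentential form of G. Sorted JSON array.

FIRST iteration:
iter 1:
  A via A→c: +{c}
  B via B→a: +{a}
  B via B→c: +{c}
  C via C→c: +{c}
  S via S→a: +{a}
  S via S→c B: +{c}
  S: {a,c}  A: {c}  B: {a,c}  C: {c}
iter 2:
  C via C→S S C: +{a}
  S: {a,c}  A: {c}  B: {a,c}  C: {a,c}
iter 3:
  A via A→C: +{a}
  S: {a,c}  A: {a,c}  B: {a,c}  C: {a,c}
iter 4: (no change)
  S: {a,c}  A: {a,c}  B: {a,c}  C: {a,c}

FOLLOW iteration:
initialize: $ ∈ FOLLOW(S)
iter 1:
  A→C b: FOLLOW(C) ⊇ FIRST(b) = {b}; new: +{b}
  C→S S C: FOLLOW(S) ⊇ FIRST(S) = {a,c}; new: +{a,c}
  S→a S A: FOLLOW(A) ⊇ FOLLOW(S) ⊇ {$,a,c}; new: +{$,a,c}
  S→c B: FOLLOW(B) ⊇ FOLLOW(S) ⊇ {$,a,c}; new: +{$,a,c}
  S: {$,a,c}  A: {$,a,c}  B: {$,a,c}  C: {b}
iter 2:
  A→C: FOLLOW(C) ⊇ FOLLOW(A) ⊇ {$,a,c}; new: +{$,a,c}
  S: {$,a,c}  A: {$,a,c}  B: {$,a,c}  C: {$,a,b,c}
iter 3: (stable)
  S: {$,a,c}  A: {$,a,c}  B: {$,a,c}  C: {$,a,b,c}

FOLLOW(S) = ["$", "a", "c"]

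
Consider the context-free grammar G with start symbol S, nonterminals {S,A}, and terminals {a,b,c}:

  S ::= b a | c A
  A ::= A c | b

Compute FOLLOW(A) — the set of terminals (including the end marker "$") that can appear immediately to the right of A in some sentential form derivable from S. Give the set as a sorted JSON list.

FIRST iteration:
[1]
  A via A→b: +{b}
  S via S→b a: +{b}
  S via S→c A: +{c}
  FIRST[S]={b,c}  FIRST[A]={b}
[2] — fixpoint
  FIRST[S]={b,c}  FIRST[A]={b}

FOLLOW iteration:
initialize: $ ∈ FOLLOW(S)
pass 1:
  A→A c: FOLLOW(A) ⊇ FIRST(c) = {c}; new: +{c}
  S→c A: FOLLOW(A) ⊇ FOLLOW(S) ⊇ {$}; new: +{$}
  FOLLOW(S)={$}  FOLLOW(A)={$,c}
pass 2: — fixpoint
  FOLLOW(S)={$}  FOLLOW(A)={$,c}

FOLLOW(A) = ["$", "c"]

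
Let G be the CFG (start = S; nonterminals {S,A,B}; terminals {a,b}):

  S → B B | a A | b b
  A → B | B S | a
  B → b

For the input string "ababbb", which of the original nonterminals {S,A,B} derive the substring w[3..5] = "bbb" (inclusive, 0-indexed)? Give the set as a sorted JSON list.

Convert to CNF:
  S -> B B | T0 A | T1 T1
  A -> B S | a | b
  B -> b
  T0 -> a
  T1 -> b

CYK fill — only the sub-triangle for w[3..5]:
  T[3,3] 'b' = {A,B,T1}  orig:{A,B}
  T[4,4] 'b' = {A,B,T1}  orig:{A,B}
  T[5,5] 'b' = {A,B,T1}  orig:{A,B}
  T[3,4] 'bb' = {S}
  T[4,5] 'bb' = {S}
  T[3,5] 'bbb' = {A}

Original NTs in T[3,5] deriving "bbb": ["A"]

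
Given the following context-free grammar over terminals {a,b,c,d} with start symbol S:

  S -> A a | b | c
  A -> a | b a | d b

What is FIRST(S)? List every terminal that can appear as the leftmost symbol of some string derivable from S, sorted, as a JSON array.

Compute FIRST by fixpoint:
iter 1:
  A via A→a: +{a}
  A via A→b a: +{b}
  A via A→d b: +{d}
  S via S→A a: +{a,b,d}
  S via S→c: +{c}
  FIRST(S)={a,b,c,d}  FIRST(A)={a,b,d}
iter 2: (no change)
  FIRST(S)={a,b,c,d}  FIRST(A)={a,b,d}

FIRST(S) = ["a", "b", "c", "d"]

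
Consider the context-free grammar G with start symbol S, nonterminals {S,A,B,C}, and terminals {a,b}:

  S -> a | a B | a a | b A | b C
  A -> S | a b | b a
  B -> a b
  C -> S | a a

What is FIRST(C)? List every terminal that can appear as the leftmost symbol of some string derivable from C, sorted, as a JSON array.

Compute FIRST by fixpoint:
iter 1:
  A via A→a b: +{a}
  A via A→b a: +{b}
  B via B→a b: +{a}
  C via C→a a: +{a}
  S via S→a: +{a}
  S via S→b A: +{b}
  FIRST(S)={a,b}  FIRST(A)={a,b}  FIRST(B)={a}  FIRST(C)={a}
iter 2:
  C via C→S: +{b}
  FIRST(S)={a,b}  FIRST(A)={a,b}  FIRST(B)={a}  FIRST(C)={a,b}
iter 3: done
  FIRST(S)={a,b}  FIRST(A)={a,b}  FIRST(B)={a}  FIRST(C)={a,b}

FIRST(C) = ["a", "b"]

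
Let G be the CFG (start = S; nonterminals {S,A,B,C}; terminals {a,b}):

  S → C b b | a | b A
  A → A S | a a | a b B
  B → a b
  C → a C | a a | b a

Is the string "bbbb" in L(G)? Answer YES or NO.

CNF form of G:
  S -> C X3 | T1 A | a
  A -> A S | T0 T0 | T0 X2
  B -> T0 T1
  C -> T0 C | T0 T0 | T1 T0
  T0 -> a
  T1 -> b
  X2 -> T1 B
  X3 -> T1 T1

CYK table (by increasing span):
  [0..0]={T1}  "b"  orig:{}
  [1..1]={T1}  "b"  orig:{}
  [2..2]={T1}  "b"  orig:{}
  [3..3]={T1}  "b"  orig:{}
  [0..1]={X3}  "bb"  orig:{}
  [1..2]={X3}  "bb"  orig:{}
  [2..3]={X3}  "bb"  orig:{}
  [0..2]=∅  "bbb"
  [1..3]=∅  "bbb"
  [0..3]=∅  "bbbb"

S ∉ T[0,3] ⇒ NO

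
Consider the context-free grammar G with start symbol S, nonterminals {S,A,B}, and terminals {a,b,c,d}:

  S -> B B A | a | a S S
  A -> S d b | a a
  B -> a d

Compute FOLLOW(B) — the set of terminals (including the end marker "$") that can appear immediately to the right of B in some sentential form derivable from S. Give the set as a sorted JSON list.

FIRST sets, iterate to fixpoint:
[1]
  A via A→a a: +{a}
  B via B→a d: +{a}
  S via S→B B A: +{a}
  FIRST(S)={a}  FIRST(A)={a}  FIRST(B)={a}
[2] (stable)
  FIRST(S)={a}  FIRST(A)={a}  FIRST(B)={a}

Compute FOLLOW by fixpoint:
initialize: $ ∈ FOLLOW(S)
round 1:
  A→S d b: FOLLOW(S) ⊇ FIRST(d) = {d}; new: +{d}
  S→B B A: FOLLOW(B) ⊇ FIRST(B) = {a}; new: +{a}
  S→B B A: FOLLOW(A) ⊇ FOLLOW(S) ⊇ {$,d}; new: +{$,d}
  S→a S S: FOLLOW(S) ⊇ FIRST(S) = {a}; new: +{a}
  S: {$,a,d}  A: {$,d}  B: {a}
round 2:
  S→B B A: FOLLOW(A) ⊇ FOLLOW(S) ⊇ {$,a,d}; new: +{a}
  S: {$,a,d}  A: {$,a,d}  B: {a}
round 3: done
  S: {$,a,d}  A: {$,a,d}  B: {a}

FOLLOW(B) = ["a"]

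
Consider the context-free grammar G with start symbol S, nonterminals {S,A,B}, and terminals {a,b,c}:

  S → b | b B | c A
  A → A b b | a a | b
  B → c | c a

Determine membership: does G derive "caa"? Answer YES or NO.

Convert to CNF:
  S -> T0 B | T2 A | b
  A -> A X3 | T1 T1 | b
  B -> T2 T1 | c
  T0 -> b
  T1 -> a
  T2 -> c
  X3 -> T0 T0

Fill CYK table bottom-up:
  cell(0,0) c: {B,T2}  orig:{B}
  cell(1,1) a: {T1}  orig:{}
  cell(2,2) a: {T1}  orig:{}
  cell(0,1) ca: {B}
  cell(1,2) aa: {A}
  cell(0,2) caa: {S}

S ∈ T[0,2] ⇒ YES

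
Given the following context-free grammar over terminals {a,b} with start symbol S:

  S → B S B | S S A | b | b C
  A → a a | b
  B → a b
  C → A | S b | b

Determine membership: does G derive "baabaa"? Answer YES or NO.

CNF form of G:
  S -> B X2 | S X3 | T1 C | b
  A -> T0 T0 | b
  B -> T0 T1
  C -> S T1 | T0 T0 | b
  T0 -> a
  T1 -> b
  X2 -> S B
  X3 -> S A

Fill CYK table bottom-up:
  cell(0,0) b: {A,C,S,T1}  orig:{A,C,S}
  cell(1,1) a: {T0}  orig:{}
  cell(2,2) a: {T0}  orig:{}
  cell(3,3) b: {A,C,S,T1}  orig:{A,C,S}
  cell(4,4) a: {T0}  orig:{}
  cell(5,5) a: {T0}  orig:{}
  cell(0,1) ba: ∅
  cell(1,2) aa: {A,C}
  cell(2,3) ab: {B}
  cell(3,4) ba: ∅
  cell(4,5) aa: {A,C}
  cell(0,2) baa: {S,X3}  orig:{S}
  cell(1,3) aab: ∅
  cell(2,4) aba: ∅
  cell(3,5) baa: {S,X3}  orig:{S}
  cell(0,3) baab: {C,X3}  orig:{C}
  cell(1,4) aaba: ∅
  cell(2,5) abaa: ∅
  cell(0,4) baaba: ∅
  cell(1,5) aabaa: ∅
  cell(0,5) baabaa: {S}

S ∈ T[0,5] ⇒ YES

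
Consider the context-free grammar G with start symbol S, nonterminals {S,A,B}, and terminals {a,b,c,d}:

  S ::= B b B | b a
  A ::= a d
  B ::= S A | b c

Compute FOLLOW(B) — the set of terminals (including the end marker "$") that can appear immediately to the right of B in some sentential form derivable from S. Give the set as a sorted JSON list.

FIRST sets, iterate to fixpoint:
pass 1:
  A via A→a d: +{a}
  B via B→b c: +{b}
  S via S→B b B: +{b}
  FIRST(S)={b}  FIRST(A)={a}  FIRST(B)={b}
pass 2: done
  FIRST(S)={b}  FIRST(A)={a}  FIRST(B)={b}

FOLLOW iteration:
seed FOLLOW(S) with $
round 1:
  B→S A: FOLLOW(S) ⊇ FIRST(A) = {a}; new: +{a}
  S→B b B: FOLLOW(B) ⊇ FIRST(b) = {b}; new: +{b}
  S→B b B: FOLLOW(B) ⊇ FOLLOW(S) ⊇ {$,a}; new: +{$,a}
  FOLLOW(S)={$,a}  FOLLOW(A)={}  FOLLOW(B)={$,a,b}
round 2:
  B→S A: FOLLOW(A) ⊇ FOLLOW(B) ⊇ {$,a,b}; new: +{$,a,b}
  FOLLOW(S)={$,a}  FOLLOW(A)={$,a,b}  FOLLOW(B)={$,a,b}
round 3: (no change)
  FOLLOW(S)={$,a}  FOLLOW(A)={$,a,b}  FOLLOW(B)={$,a,b}

FOLLOW(B) = ["$", "a", "b"]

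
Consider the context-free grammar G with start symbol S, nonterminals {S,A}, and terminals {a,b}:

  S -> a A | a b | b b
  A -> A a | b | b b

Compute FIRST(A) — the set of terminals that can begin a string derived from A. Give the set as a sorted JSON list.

FIRST sets, iterate to fixpoint:
iter 1:
  A via A→b: +{b}
  S via S→a A: +{a}
  S via S→b b: +{b}
  FIRST(S)={a,b}  FIRST(A)={b}
iter 2: done
  FIRST(S)={a,b}  FIRST(A)={b}

FIRST(A) = ["b"]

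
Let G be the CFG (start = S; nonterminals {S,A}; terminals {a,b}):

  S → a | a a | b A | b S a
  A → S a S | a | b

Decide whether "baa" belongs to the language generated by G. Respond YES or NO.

Convert to CNF:
  S -> T0 T0 | T1 A | T1 X3 | a
  A -> S X2 | a | b
  T0 -> a
  T1 -> b
  X2 -> T0 S
  X3 -> S T0

CYK table (by increasing span):
  T[0,0] 'b' = {A,T1}  orig:{A}
  T[1,1] 'a' = {A,S,T0}  orig:{A,S}
  T[2,2] 'a' = {A,S,T0}  orig:{A,S}
  T[0,1] 'ba' = {S}
  T[1,2] 'aa' = {S,X2,X3}  orig:{S}
  T[0,2] 'baa' = {S,X3}  orig:{S}

S ∈ T[0,2] ⇒ YES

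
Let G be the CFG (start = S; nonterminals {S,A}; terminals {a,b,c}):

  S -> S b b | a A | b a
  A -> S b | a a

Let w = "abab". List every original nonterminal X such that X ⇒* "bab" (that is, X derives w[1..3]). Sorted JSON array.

CNF form of G:
  S -> S X2 | T0 T1 | T1 A
  A -> S T0 | T1 T1
  T0 -> b
  T1 -> a
  X2 -> T0 T0

Fill CYK table bottom-up (cells [i..j] with 1 ≤ i ≤ j ≤ 3 only):
  cell(1,1) b: {T0}  orig:{}
  cell(2,2) a: {T1}  orig:{}
  cell(3,3) b: {T0}  orig:{}
  cell(1,2) ba: {S}
  cell(2,3) ab: ∅
  cell(1,3) bab: {A}

Original NTs in T[1,3] deriving "bab": ["A"]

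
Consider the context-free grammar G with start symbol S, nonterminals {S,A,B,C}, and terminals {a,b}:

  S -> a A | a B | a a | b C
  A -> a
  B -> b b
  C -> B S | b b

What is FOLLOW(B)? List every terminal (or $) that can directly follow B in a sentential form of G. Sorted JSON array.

Compute FIRST by fixpoint:
[1]
  A via A→a: +{a}
  B via B→b b: +{b}
  C via C→B S: +{b}
  S via S→a A: +{a}
  S via S→b C: +{b}
  S: {a,b}  A: {a}  B: {b}  C: {b}
[2] (stable)
  S: {a,b}  A: {a}  B: {b}  C: {b}

FOLLOW sets:
initialize: $ ∈ FOLLOW(S)
pass 1:
  C→B S: FOLLOW(B) ⊇ FIRST(S) = {a,b}; new: +{a,b}
  S→a A: FOLLOW(A) ⊇ FOLLOW(S) ⊇ {$}; new: +{$}
  S→a B: FOLLOW(B) ⊇ FOLLOW(S) ⊇ {$}; new: +{$}
  S→b C: FOLLOW(C) ⊇ FOLLOW(S) ⊇ {$}; new: +{$}
  S: {$}  A: {$}  B: {$,a,b}  C: {$}
pass 2: (no change)
  S: {$}  A: {$}  B: {$,a,b}  C: {$}

FOLLOW(B) = ["$", "a", "b"]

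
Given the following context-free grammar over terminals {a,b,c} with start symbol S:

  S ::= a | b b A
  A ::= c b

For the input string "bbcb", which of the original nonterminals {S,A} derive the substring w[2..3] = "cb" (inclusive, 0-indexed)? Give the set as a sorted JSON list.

CNF form of G:
  S -> T1 X2 | a
  A -> T0 T1
  T0 -> c
  T1 -> b
  X2 -> T1 A

CYK table (by increasing span) — only the sub-triangle for w[2..3]:
  [2..2]={T0}  "c"  orig:{}
  [3..3]={T1}  "b"  orig:{}
  [2..3]={A}  "cb"

Original NTs in T[2,3] deriving "cb": ["A"]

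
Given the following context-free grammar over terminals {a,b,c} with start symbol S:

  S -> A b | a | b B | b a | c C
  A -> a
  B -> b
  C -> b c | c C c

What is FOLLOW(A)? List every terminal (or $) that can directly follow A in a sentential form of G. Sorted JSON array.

FIRST iteration:
[1]
  A via A→a: +{a}
  B via B→b: +{b}
  C via C→b c: +{b}
  C via C→c C c: +{c}
  S via S→A b: +{a}
  S via S→b B: +{b}
  S via S→c C: +{c}
  FIRST[S]={a,b,c}  FIRST[A]={a}  FIRST[B]={b}  FIRST[C]={b,c}
[2] (stable)
  FIRST[S]={a,b,c}  FIRST[A]={a}  FIRST[B]={b}  FIRST[C]={b,c}

Compute FOLLOW by fixpoint:
initialize: $ ∈ FOLLOW(S)
iter 1:
  C→c C c: FOLLOW(C) ⊇ FIRST(c) = {c}; new: +{c}
  S→A b: FOLLOW(A) ⊇ FIRST(b) = {b}; new: +{b}
  S→b B: FOLLOW(B) ⊇ FOLLOW(S) ⊇ {$}; new: +{$}
  S→c C: FOLLOW(C) ⊇ FOLLOW(S) ⊇ {$}; new: +{$}
  S: {$}  A: {b}  B: {$}  C: {$,c}
iter 2: (no change)
  S: {$}  A: {b}  B: {$}  C: {$,c}

FOLLOW(A) = ["b"]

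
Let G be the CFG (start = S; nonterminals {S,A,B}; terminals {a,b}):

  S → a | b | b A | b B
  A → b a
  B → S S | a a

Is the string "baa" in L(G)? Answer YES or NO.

CNF form of G:
  S -> T0 A | T0 B | a | b
  A -> T0 T1
  B -> S S | T1 T1
  T0 -> b
  T1 -> a

CYK fill:
  T[0,0] 'b' = {S,T0}  orig:{S}
  T[1,1] 'a' = {S,T1}  orig:{S}
  T[2,2] 'a' = {S,T1}  orig:{S}
  T[0,1] 'ba' = {A,B}
  T[1,2] 'aa' = {B}
  T[0,2] 'baa' = {S}

S ∈ T[0,2] ⇒ YES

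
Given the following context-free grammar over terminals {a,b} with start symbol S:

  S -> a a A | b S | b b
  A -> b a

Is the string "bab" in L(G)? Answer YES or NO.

Convert to CNF:
  S -> T0 S | T0 T0 | T1 X2
  A -> T0 T1
  T0 -> b
  T1 -> a
  X2 -> T1 A

CYK fill:
  T[0,0] 'b' = {T0}  orig:{}
  T[1,1] 'a' = {T1}  orig:{}
  T[2,2] 'b' = {T0}  orig:{}
  T[0,1] 'ba' = {A}
  T[1,2] 'ab' = ∅
  T[0,2] 'bab' = ∅

S ∉ T[0,2] ⇒ NO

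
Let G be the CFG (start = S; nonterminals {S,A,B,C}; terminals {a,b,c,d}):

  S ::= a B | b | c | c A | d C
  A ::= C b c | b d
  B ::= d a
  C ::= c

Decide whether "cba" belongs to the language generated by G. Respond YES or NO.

Convert to CNF:
  S -> T1 A | T2 C | T3 B | b | c
  A -> C X4 | T0 T2
  B -> T2 T3
  C -> c
  T0 -> b
  T1 -> c
  T2 -> d
  T3 -> a
  X4 -> T0 T1

Fill CYK table bottom-up:
  T[0,0] 'c' = {C,S,T1}  orig:{C,S}
  T[1,1] 'b' = {S,T0}  orig:{S}
  T[2,2] 'a' = {T3}  orig:{}
  T[0,1] 'cb' = ∅
  T[1,2] 'ba' = ∅
  T[0,2] 'cba' = ∅

S ∉ T[0,2] ⇒ NO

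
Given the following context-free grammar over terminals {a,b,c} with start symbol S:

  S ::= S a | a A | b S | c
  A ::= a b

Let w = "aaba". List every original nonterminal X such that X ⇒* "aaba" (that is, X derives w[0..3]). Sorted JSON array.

CNF form of G:
  S -> S T0 | T0 A | T1 S | c
  A -> T0 T1
  T0 -> a
  T1 -> b

Fill CYK table bottom-up — only the sub-triangle for w[0..3]:
  T[0,0] 'a' = {T0}  orig:{}
  T[1,1] 'a' = {T0}  orig:{}
  T[2,2] 'b' = {T1}  orig:{}
  T[3,3] 'a' = {T0}  orig:{}
  T[0,1] 'aa' = ∅
  T[1,2] 'ab' = {A}
  T[2,3] 'ba' = ∅
  T[0,2] 'aab' = {S}
  T[1,3] 'aba' = ∅
  T[0,3] 'aaba' = {S}

Original NTs in T[0,3] deriving "aaba": ["S"]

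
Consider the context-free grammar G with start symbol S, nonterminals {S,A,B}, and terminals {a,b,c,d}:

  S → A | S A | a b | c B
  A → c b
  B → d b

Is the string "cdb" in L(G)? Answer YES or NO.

Convert to CNF:
  S -> S A | T0 B | T0 T1 | T3 T1
  A -> T0 T1
  B -> T2 T1
  T0 -> c
  T1 -> b
  T2 -> d
  T3 -> a

Fill CYK table bottom-up:
  cell(0,0) c: {T0}  orig:{}
  cell(1,1) d: {T2}  orig:{}
  cell(2,2) b: {T1}  orig:{}
  cell(0,1) cd: ∅
  cell(1,2) db: {B}
  cell(0,2) cdb: {S}

S ∈ T[0,2] ⇒ YES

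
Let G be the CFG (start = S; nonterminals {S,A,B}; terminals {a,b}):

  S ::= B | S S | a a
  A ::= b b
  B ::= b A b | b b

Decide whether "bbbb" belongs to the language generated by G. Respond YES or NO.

CNF form of G:
  S -> S S | T0 T0 | T0 X3 | T1 T1
  A -> T0 T0
  B -> T0 T0 | T0 X2
  T0 -> b
  T1 -> a
  X2 -> A T0
  X3 -> A T0

Fill CYK table bottom-up:
  [0..0]={T0}  "b"  orig:{}
  [1..1]={T0}  "b"  orig:{}
  [2..2]={T0}  "b"  orig:{}
  [3..3]={T0}  "b"  orig:{}
  [0..1]={A,B,S}  "bb"
  [1..2]={A,B,S}  "bb"
  [2..3]={A,B,S}  "bb"
  [0..2]={X2,X3}  "bbb"  orig:{}
  [1..3]={X2,X3}  "bbb"  orig:{}
  [0..3]={B,S}  "bbbb"

S ∈ T[0,3] ⇒ YES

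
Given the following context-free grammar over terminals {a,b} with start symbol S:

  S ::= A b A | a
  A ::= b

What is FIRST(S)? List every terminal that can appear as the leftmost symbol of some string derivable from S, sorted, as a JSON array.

FIRST sets, iterate to fixpoint:
iter 1:
  A via A→b: +{b}
  S via S→A b A: +{b}
  S via S→a: +{a}
  S: {a,b}  A: {b}
iter 2: done
  S: {a,b}  A: {b}

FIRST(S) = ["a", "b"]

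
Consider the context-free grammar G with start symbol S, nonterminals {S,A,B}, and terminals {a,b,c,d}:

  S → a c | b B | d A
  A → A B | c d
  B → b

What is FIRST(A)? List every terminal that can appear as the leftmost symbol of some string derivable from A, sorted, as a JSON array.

FIRST iteration:
[1]
  A via A→c d: +{c}
  B via B→b: +{b}
  S via S→a c: +{a}
  S via S→b B: +{b}
  S via S→d A: +{d}
  FIRST(S)={a,b,d}  FIRST(A)={c}  FIRST(B)={b}
[2] (no change)
  FIRST(S)={a,b,d}  FIRST(A)={c}  FIRST(B)={b}

FIRST(A) = ["c"]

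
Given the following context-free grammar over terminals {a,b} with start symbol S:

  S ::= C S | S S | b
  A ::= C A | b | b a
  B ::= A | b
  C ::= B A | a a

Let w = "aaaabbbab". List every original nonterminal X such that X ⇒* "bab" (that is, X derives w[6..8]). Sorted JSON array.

CNF form of G:
  S -> C S | S S | b
  A -> C A | T0 T1 | b
  B -> C A | T0 T1 | b
  C -> B A | T1 T1
  T0 -> b
  T1 -> a

Fill CYK table bottom-up — only the sub-triangle for w[6..8]:
  [6..6]={A,B,S,T0}  "b"  orig:{A,B,S}
  [7..7]={T1}  "a"  orig:{}
  [8..8]={A,B,S,T0}  "b"  orig:{A,B,S}
  [6..7]={A,B}  "ba"
  [7..8]=∅  "ab"
  [6..8]={C}  "bab"

Original NTs in T[6,8] deriving "bab": ["C"]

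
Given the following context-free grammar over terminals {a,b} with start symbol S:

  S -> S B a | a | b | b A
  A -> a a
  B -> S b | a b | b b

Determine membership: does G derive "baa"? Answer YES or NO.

CNF form of G:
  S -> S X2 | T1 A | a | b
  A -> T0 T0
  B -> S T1 | T0 T1 | T1 T1
  T0 -> a
  T1 -> b
  X2 -> B T0

Fill CYK table bottom-up:
  cell(0,0) b: {S,T1}  orig:{S}
  cell(1,1) a: {S,T0}  orig:{S}
  cell(2,2) a: {S,T0}  orig:{S}
  cell(0,1) ba: ∅
  cell(1,2) aa: {A}
  cell(0,2) baa: {S}

S ∈ T[0,2] ⇒ YES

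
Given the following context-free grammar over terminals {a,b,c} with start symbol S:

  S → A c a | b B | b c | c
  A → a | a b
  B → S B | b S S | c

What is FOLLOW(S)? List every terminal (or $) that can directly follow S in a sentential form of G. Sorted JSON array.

FIRST iteration:
round 1:
  A via A→a: +{a}
  B via B→b S S: +{b}
  B via B→c: +{c}
  S via S→A c a: +{a}
  S via S→b B: +{b}
  S via S→c: +{c}
  S: {a,b,c}  A: {a}  B: {b,c}
round 2:
  B via B→S B: +{a}
  S: {a,b,c}  A: {a}  B: {a,b,c}
round 3: done
  S: {a,b,c}  A: {a}  B: {a,b,c}

FOLLOW iteration:
seed FOLLOW(S) with $
pass 1:
  B→S B: FOLLOW(S) ⊇ FIRST(B) = {a,b,c}; new: +{a,b,c}
  S→A c a: FOLLOW(A) ⊇ FIRST(c) = {c}; new: +{c}
  S→b B: FOLLOW(B) ⊇ FOLLOW(S) ⊇ {$,a,b,c}; new: +{$,a,b,c}
  FOLLOW[S]={$,a,b,c}  FOLLOW[A]={c}  FOLLOW[B]={$,a,b,c}
pass 2: (no change)
  FOLLOW[S]={$,a,b,c}  FOLLOW[A]={c}  FOLLOW[B]={$,a,b,c}

FOLLOW(S) = ["$", "a", "b", "c"]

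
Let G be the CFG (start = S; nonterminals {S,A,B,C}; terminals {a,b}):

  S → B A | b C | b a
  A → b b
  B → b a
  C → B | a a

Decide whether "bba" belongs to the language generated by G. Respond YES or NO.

CNF form of G:
  S -> B A | T0 C | T0 T1
  A -> T0 T0
  B -> T0 T1
  C -> T0 T1 | T1 T1
  T0 -> b
  T1 -> a

CYK fill:
  cell(0,0) b: {T0}  orig:{}
  cell(1,1) b: {T0}  orig:{}
  cell(2,2) a: {T1}  orig:{}
  cell(0,1) bb: {A}
  cell(1,2) ba: {B,C,S}
  cell(0,2) bba: {S}

S ∈ T[0,2] ⇒ YES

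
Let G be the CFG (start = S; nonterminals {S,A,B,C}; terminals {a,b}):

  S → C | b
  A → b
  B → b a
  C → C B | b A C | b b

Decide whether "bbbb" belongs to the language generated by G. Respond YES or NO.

CNF form of G:
  S -> C B | T0 T0 | T0 X3 | b
  A -> b
  B -> T0 T1
  C -> C B | T0 T0 | T0 X2
  T0 -> b
  T1 -> a
  X2 -> A C
  X3 -> A C

CYK table (by increasing span):
  T[0,0] 'b' = {A,S,T0}  orig:{A,S}
  T[1,1] 'b' = {A,S,T0}  orig:{A,S}
  T[2,2] 'b' = {A,S,T0}  orig:{A,S}
  T[3,3] 'b' = {A,S,T0}  orig:{A,S}
  T[0,1] 'bb' = {C,S}
  T[1,2] 'bb' = {C,S}
  T[2,3] 'bb' = {C,S}
  T[0,2] 'bbb' = {X2,X3}  orig:{}
  T[1,3] 'bbb' = {X2,X3}  orig:{}
  T[0,3] 'bbbb' = {C,S}

S ∈ T[0,3] ⇒ YES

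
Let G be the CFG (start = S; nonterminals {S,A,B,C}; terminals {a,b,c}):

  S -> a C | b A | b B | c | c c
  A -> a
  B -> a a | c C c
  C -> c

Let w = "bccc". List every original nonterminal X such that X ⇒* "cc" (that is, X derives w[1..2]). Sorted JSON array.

CNF form of G:
  S -> T0 C | T1 T1 | T2 A | T2 B | c
  A -> a
  B -> T0 T0 | T1 X3
  C -> c
  T0 -> a
  T1 -> c
  T2 -> b
  X3 -> C T1

Fill CYK table bottom-up — only the sub-triangle for w[1..2]:
  cell(1,1) c: {C,S,T1}  orig:{C,S}
  cell(2,2) c: {C,S,T1}  orig:{C,S}
  cell(1,2) cc: {S,X3}  orig:{S}

Original NTs in T[1,2] deriving "cc": ["S"]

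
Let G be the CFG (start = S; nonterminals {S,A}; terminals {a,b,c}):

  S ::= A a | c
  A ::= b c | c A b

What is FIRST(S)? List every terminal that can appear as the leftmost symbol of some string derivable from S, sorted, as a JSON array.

Compute FIRST by fixpoint:
round 1:
  A via A→b c: +{b}
  A via A→c A b: +{c}
  S via S→A a: +{b,c}
  FIRST[S]={b,c}  FIRST[A]={b,c}
round 2: — fixpoint
  FIRST[S]={b,c}  FIRST[A]={b,c}

FIRST(S) = ["b", "c"]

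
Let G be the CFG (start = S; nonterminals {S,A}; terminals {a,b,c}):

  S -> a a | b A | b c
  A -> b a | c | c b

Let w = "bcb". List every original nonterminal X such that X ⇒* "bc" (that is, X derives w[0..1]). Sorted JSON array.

Convert to CNF:
  S -> T0 A | T0 T2 | T1 T1
  A -> T0 T1 | T2 T0 | c
  T0 -> b
  T1 -> a
  T2 -> c

Fill CYK table bottom-up (cells [i..j] with 0 ≤ i ≤ j ≤ 1 only):
  [0..0]={T0}  "b"  orig:{}
  [1..1]={A,T2}  "c"  orig:{A}
  [0..1]={S}  "bc"

Original NTs in T[0,1] deriving "bc": ["S"]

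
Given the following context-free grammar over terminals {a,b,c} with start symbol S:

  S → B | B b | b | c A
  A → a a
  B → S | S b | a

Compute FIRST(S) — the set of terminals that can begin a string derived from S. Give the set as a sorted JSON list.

FIRST iteration:
round 1:
  A via A→a a: +{a}
  B via B→a: +{a}
  S via S→B: +{a}
  S via S→b: +{b}
  S via S→c A: +{c}
  S: {a,b,c}  A: {a}  B: {a}
round 2:
  B via B→S: +{b,c}
  S: {a,b,c}  A: {a}  B: {a,b,c}
round 3: — fixpoint
  S: {a,b,c}  A: {a}  B: {a,b,c}

FIRST(S) = ["a", "b", "c"]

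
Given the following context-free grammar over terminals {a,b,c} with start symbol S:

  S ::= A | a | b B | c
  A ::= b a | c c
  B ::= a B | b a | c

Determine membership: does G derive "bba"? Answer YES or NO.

CNF form of G:
  S -> T0 B | T0 T1 | T2 T2 | a | c
  A -> T0 T1 | T2 T2
  B -> T0 T1 | T1 B | c
  T0 -> b
  T1 -> a
  T2 -> c

CYK fill:
  [0..0]={T0}  "b"  orig:{}
  [1..1]={T0}  "b"  orig:{}
  [2..2]={S,T1}  "a"  orig:{S}
  [0..1]=∅  "bb"
  [1..2]={A,B,S}  "ba"
  [0..2]={S}  "bba"

S ∈ T[0,2] ⇒ YES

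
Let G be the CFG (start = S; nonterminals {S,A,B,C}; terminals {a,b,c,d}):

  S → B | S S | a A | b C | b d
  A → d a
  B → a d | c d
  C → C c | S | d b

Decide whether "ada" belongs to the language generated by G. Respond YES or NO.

Convert to CNF:
  S -> S S | T1 A | T1 T0 | T2 T0 | T3 C | T3 T0
  A -> T0 T1
  B -> T1 T0 | T2 T0
  C -> C T2 | S S | T0 T3 | T1 A | T1 T0 | T2 T0 | T3 C | T3 T0
  T0 -> d
  T1 -> a
  T2 -> c
  T3 -> b

Fill CYK table bottom-up:
  cell(0,0) a: {T1}  orig:{}
  cell(1,1) d: {T0}  orig:{}
  cell(2,2) a: {T1}  orig:{}
  cell(0,1) ad: {B,C,S}
  cell(1,2) da: {A}
  cell(0,2) ada: {C,S}

S ∈ T[0,2] ⇒ YES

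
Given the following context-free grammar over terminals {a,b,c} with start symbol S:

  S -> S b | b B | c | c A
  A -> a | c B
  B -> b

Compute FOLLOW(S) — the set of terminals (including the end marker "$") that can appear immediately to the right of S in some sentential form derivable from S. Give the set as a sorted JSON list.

Compute FIRST by fixpoint:
pass 1:
  A via A→a: +{a}
  A via A→c B: +{c}
  B via B→b: +{b}
  S via S→b B: +{b}
  S via S→c: +{c}
  FIRST[S]={b,c}  FIRST[A]={a,c}  FIRST[B]={b}
pass 2: (stable)
  FIRST[S]={b,c}  FIRST[A]={a,c}  FIRST[B]={b}

Compute FOLLOW by fixpoint:
initialize: $ ∈ FOLLOW(S)
round 1:
  S→S b: FOLLOW(S) ⊇ FIRST(b) = {b}; new: +{b}
  S→b B: FOLLOW(B) ⊇ FOLLOW(S) ⊇ {$,b}; new: +{$,b}
  S→c A: FOLLOW(A) ⊇ FOLLOW(S) ⊇ {$,b}; new: +{$,b}
  FOLLOW(S)={$,b}  FOLLOW(A)={$,b}  FOLLOW(B)={$,b}
round 2: (no change)
  FOLLOW(S)={$,b}  FOLLOW(A)={$,b}  FOLLOW(B)={$,b}

FOLLOW(S) = ["$", "b"]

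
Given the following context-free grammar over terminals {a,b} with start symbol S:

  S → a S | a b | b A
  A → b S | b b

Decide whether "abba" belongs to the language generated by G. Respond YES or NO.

CNF form of G:
  S -> T0 A | T1 S | T1 T0
  A -> T0 S | T0 T0
  T0 -> b
  T1 -> a

CYK fill:
  cell(0,0) a: {T1}  orig:{}
  cell(1,1) b: {T0}  orig:{}
  cell(2,2) b: {T0}  orig:{}
  cell(3,3) a: {T1}  orig:{}
  cell(0,1) ab: {S}
  cell(1,2) bb: {A}
  cell(2,3) ba: ∅
  cell(0,2) abb: ∅
  cell(1,3) bba: ∅
  cell(0,3) abba: ∅

S ∉ T[0,3] ⇒ NO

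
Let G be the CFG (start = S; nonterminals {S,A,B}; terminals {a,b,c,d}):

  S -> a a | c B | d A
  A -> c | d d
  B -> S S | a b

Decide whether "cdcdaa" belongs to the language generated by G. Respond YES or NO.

Convert to CNF:
  S -> T0 A | T1 T1 | T3 B
  A -> T0 T0 | c
  B -> S S | T1 T2
  T0 -> d
  T1 -> a
  T2 -> b
  T3 -> c

CYK table (by increasing span):
  cell(0,0) c: {A,T3}  orig:{A}
  cell(1,1) d: {T0}  orig:{}
  cell(2,2) c: {A,T3}  orig:{A}
  cell(3,3) d: {T0}  orig:{}
  cell(4,4) a: {T1}  orig:{}
  cell(5,5) a: {T1}  orig:{}
  cell(0,1) cd: ∅
  cell(1,2) dc: {S}
  cell(2,3) cd: ∅
  cell(3,4) da: ∅
  cell(4,5) aa: {S}
  cell(0,2) cdc: ∅
  cell(1,3) dcd: ∅
  cell(2,4) cda: ∅
  cell(3,5) daa: ∅
  cell(0,3) cdcd: ∅
  cell(1,4) dcda: ∅
  cell(2,5) cdaa: ∅
  cell(0,4) cdcda: ∅
  cell(1,5) dcdaa: ∅
  cell(0,5) cdcdaa: ∅

S ∉ T[0,5] ⇒ NO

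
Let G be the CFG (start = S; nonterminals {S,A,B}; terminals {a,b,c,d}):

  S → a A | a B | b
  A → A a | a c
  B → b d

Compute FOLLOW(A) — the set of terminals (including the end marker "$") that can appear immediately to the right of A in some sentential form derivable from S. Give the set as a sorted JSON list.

FIRST iteration:
[1]
  A via A→a c: +{a}
  B via B→b d: +{b}
  S via S→a A: +{a}
  S via S→b: +{b}
  FIRST(S)={a,b}  FIRST(A)={a}  FIRST(B)={b}
[2] — fixpoint
  FIRST(S)={a,b}  FIRST(A)={a}  FIRST(B)={b}

FOLLOW iteration:
initialize: $ ∈ FOLLOW(S)
iter 1:
  A→A a: FOLLOW(A) ⊇ FIRST(a) = {a}; new: +{a}
  S→a A: FOLLOW(A) ⊇ FOLLOW(S) ⊇ {$}; new: +{$}
  S→a B: FOLLOW(B) ⊇ FOLLOW(S) ⊇ {$}; new: +{$}
  FOLLOW[S]={$}  FOLLOW[A]={$,a}  FOLLOW[B]={$}
iter 2: (stable)
  FOLLOW[S]={$}  FOLLOW[A]={$,a}  FOLLOW[B]={$}

FOLLOW(A) = ["$", "a"]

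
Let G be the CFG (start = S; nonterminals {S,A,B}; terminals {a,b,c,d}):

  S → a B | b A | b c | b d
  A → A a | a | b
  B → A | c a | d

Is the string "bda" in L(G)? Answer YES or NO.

CNF form of G:
  S -> T0 B | T2 A | T2 T1 | T2 T3
  A -> A T0 | a | b
  B -> A T0 | T1 T0 | a | b | d
  T0 -> a
  T1 -> c
  T2 -> b
  T3 -> d

CYK fill:
  [0..0]={A,B,T2}  "b"  orig:{A,B}
  [1..1]={B,T3}  "d"  orig:{B}
  [2..2]={A,B,T0}  "a"  orig:{A,B}
  [0..1]={S}  "bd"
  [1..2]=∅  "da"
  [0..2]=∅  "bda"

S ∉ T[0,2] ⇒ NO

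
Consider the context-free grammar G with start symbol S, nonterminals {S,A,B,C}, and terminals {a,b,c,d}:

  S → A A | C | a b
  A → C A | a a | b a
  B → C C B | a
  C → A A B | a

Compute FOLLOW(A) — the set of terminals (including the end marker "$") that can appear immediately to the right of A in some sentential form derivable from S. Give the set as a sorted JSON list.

FIRST sets, iterate to fixpoint:
pass 1:
  A via A→a a: +{a}
  A via A→b a: +{b}
  B via B→a: +{a}
  C via C→A A B: +{a,b}
  S via S→A A: +{a,b}
  FIRST(S)={a,b}  FIRST(A)={a,b}  FIRST(B)={a}  FIRST(C)={a,b}
pass 2:
  B via B→C C B: +{b}
  FIRST(S)={a,b}  FIRST(A)={a,b}  FIRST(B)={a,b}  FIRST(C)={a,b}
pass 3: done
  FIRST(S)={a,b}  FIRST(A)={a,b}  FIRST(B)={a,b}  FIRST(C)={a,b}

FOLLOW iteration:
seed FOLLOW(S) with $
round 1:
  A→C A: FOLLOW(C) ⊇ FIRST(A) = {a,b}; new: +{a,b}
  C→A A B: FOLLOW(A) ⊇ FIRST(A) = {a,b}; new: +{a,b}
  C→A A B: FOLLOW(B) ⊇ FOLLOW(C) ⊇ {a,b}; new: +{a,b}
  S→A A: FOLLOW(A) ⊇ FOLLOW(S) ⊇ {$}; new: +{$}
  S→C: FOLLOW(C) ⊇ FOLLOW(S) ⊇ {$}; new: +{$}
  FOLLOW(S)={$}  FOLLOW(A)={$,a,b}  FOLLOW(B)={a,b}  FOLLOW(C)={$,a,b}
round 2:
  C→A A B: FOLLOW(B) ⊇ FOLLOW(C) ⊇ {$,a,b}; new: +{$}
  FOLLOW(S)={$}  FOLLOW(A)={$,a,b}  FOLLOW(B)={$,a,b}  FOLLOW(C)={$,a,b}
round 3: (stable)
  FOLLOW(S)={$}  FOLLOW(A)={$,a,b}  FOLLOW(B)={$,a,b}  FOLLOW(C)={$,a,b}

FOLLOW(A) = ["$", "a", "b"]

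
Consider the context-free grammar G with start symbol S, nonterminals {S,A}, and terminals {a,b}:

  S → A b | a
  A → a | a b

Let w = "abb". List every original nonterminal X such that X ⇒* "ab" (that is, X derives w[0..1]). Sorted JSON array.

CNF form of G:
  S -> A T1 | a
  A -> T0 T1 | a
  T0 -> a
  T1 -> b

CYK table (by increasing span), restricted to cells inside w[0..1]:
  cell(0,0) a: {A,S,T0}  orig:{A,S}
  cell(1,1) b: {T1}  orig:{}
  cell(0,1) ab: {A,S}

Original NTs in T[0,1] deriving "ab": ["A", "S"]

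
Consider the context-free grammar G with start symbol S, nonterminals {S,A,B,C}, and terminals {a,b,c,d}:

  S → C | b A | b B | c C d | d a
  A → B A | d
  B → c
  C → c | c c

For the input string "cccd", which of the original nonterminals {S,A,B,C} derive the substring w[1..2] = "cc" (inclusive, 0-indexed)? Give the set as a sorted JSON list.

CNF form of G:
  S -> T0 T0 | T0 X4 | T1 A | T1 B | T2 T3 | c
  A -> B A | d
  B -> c
  C -> T0 T0 | c
  T0 -> c
  T1 -> b
  T2 -> d
  T3 -> a
  X4 -> C T2

CYK table (by increasing span) — only the sub-triangle for w[1..2]:
  cell(1,1) c: {B,C,S,T0}  orig:{B,C,S}
  cell(2,2) c: {B,C,S,T0}  orig:{B,C,S}
  cell(1,2) cc: {C,S}

Original NTs in T[1,2] deriving "cc": ["C", "S"]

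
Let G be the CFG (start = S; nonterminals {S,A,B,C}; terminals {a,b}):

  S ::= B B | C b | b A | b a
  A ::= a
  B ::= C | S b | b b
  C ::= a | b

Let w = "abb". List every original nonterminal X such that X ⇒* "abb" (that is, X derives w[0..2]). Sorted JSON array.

Convert to CNF:
  S -> B B | C T0 | T0 A | T0 T1
  A -> a
  B -> S T0 | T0 T0 | a | b
  C -> a | b
  T0 -> b
  T1 -> a

CYK fill (cells [i..j] with 0 ≤ i ≤ j ≤ 2 only):
  cell(0,0) a: {A,B,C,T1}  orig:{A,B,C}
  cell(1,1) b: {B,C,T0}  orig:{B,C}
  cell(2,2) b: {B,C,T0}  orig:{B,C}
  cell(0,1) ab: {S}
  cell(1,2) bb: {B,S}
  cell(0,2) abb: {B,S}

Original NTs in T[0,2] deriving "abb": ["B", "S"]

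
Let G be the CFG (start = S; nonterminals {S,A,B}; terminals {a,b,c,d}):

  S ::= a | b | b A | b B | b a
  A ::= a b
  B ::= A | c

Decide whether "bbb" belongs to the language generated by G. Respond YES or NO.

Convert to CNF:
  S -> T1 A | T1 B | T1 T0 | a | b
  A -> T0 T1
  B -> T0 T1 | c
  T0 -> a
  T1 -> b

Fill CYK table bottom-up:
  [0..0]={S,T1}  "b"  orig:{S}
  [1..1]={S,T1}  "b"  orig:{S}
  [2..2]={S,T1}  "b"  orig:{S}
  [0..1]=∅  "bb"
  [1..2]=∅  "bb"
  [0..2]=∅  "bbb"

S ∉ T[0,2] ⇒ NO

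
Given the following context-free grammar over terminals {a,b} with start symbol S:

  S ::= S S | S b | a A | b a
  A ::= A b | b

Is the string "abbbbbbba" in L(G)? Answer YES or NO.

CNF form of G:
  S -> S S | S T0 | T0 T1 | T1 A
  A -> A T0 | b
  T0 -> b
  T1 -> a

CYK table (by increasing span):
  T[0,0] 'a' = {T1}  orig:{}
  T[1,1] 'b' = {A,T0}  orig:{A}
  T[2,2] 'b' = {A,T0}  orig:{A}
  T[3,3] 'b' = {A,T0}  orig:{A}
  T[4,4] 'b' = {A,T0}  orig:{A}
  T[5,5] 'b' = {A,T0}  orig:{A}
  T[6,6] 'b' = {A,T0}  orig:{A}
  T[7,7] 'b' = {A,T0}  orig:{A}
  T[8,8] 'a' = {T1}  orig:{}
  T[0,1] 'ab' = {S}
  T[1,2] 'bb' = {A}
  T[2,3] 'bb' = {A}
  T[3,4] 'bb' = {A}
  T[4,5] 'bb' = {A}
  T[5,6] 'bb' = {A}
  T[6,7] 'bb' = {A}
  T[7,8] 'ba' = {S}
  T[0,2] 'abb' = {S}
  T[1,3] 'bbb' = {A}
  T[2,4] 'bbb' = {A}
  T[3,5] 'bbb' = {A}
  T[4,6] 'bbb' = {A}
  T[5,7] 'bbb' = {A}
  T[6,8] 'bba' = ∅
  T[0,3] 'abbb' = {S}
  T[1,4] 'bbbb' = {A}
  T[2,5] 'bbbb' = {A}
  T[3,6] 'bbbb' = {A}
  T[4,7] 'bbbb' = {A}
  T[5,8] 'bbba' = ∅
  T[0,4] 'abbbb' = {S}
  T[1,5] 'bbbbb' = {A}
  T[2,6] 'bbbbb' = {A}
  T[3,7] 'bbbbb' = {A}
  T[4,8] 'bbbba' = ∅
  T[0,5] 'abbbbb' = {S}
  T[1,6] 'bbbbbb' = {A}
  T[2,7] 'bbbbbb' = {A}
  T[3,8] 'bbbbba' = ∅
  T[0,6] 'abbbbbb' = {S}
  T[1,7] 'bbbbbbb' = {A}
  T[2,8] 'bbbbbba' = ∅
  T[0,7] 'abbbbbbb' = {S}
  T[1,8] 'bbbbbbba' = ∅
  T[0,8] 'abbbbbbba' = {S}

S ∈ T[0,8] ⇒ YES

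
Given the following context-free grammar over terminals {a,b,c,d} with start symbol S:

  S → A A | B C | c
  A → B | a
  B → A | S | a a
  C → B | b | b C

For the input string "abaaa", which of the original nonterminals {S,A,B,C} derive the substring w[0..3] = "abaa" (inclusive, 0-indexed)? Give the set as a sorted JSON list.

CNF form of G:
  S -> A A | B C | c
  A -> A A | B C | T0 T0 | a | c
  B -> A A | B C | T0 T0 | a | c
  C -> A A | B C | T0 T0 | T1 C | a | b | c
  T0 -> a
  T1 -> b

Fill CYK table bottom-up (cells [i..j] with 0 ≤ i ≤ j ≤ 3 only):
  [0..0]={A,B,C,T0}  "a"  orig:{A,B,C}
  [1..1]={C,T1}  "b"  orig:{C}
  [2..2]={A,B,C,T0}  "a"  orig:{A,B,C}
  [3..3]={A,B,C,T0}  "a"  orig:{A,B,C}
  [0..1]={A,B,C,S}  "ab"
  [1..2]={C}  "ba"
  [2..3]={A,B,C,S}  "aa"
  [0..2]={A,B,C,S}  "aba"
  [1..3]={C}  "baa"
  [0..3]={A,B,C,S}  "abaa"

Original NTs in T[0,3] deriving "abaa": ["A", "B", "C", "S"]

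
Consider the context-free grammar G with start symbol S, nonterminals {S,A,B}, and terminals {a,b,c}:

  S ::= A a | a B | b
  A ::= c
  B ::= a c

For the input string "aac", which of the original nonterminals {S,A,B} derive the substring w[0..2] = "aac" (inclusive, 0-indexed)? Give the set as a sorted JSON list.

CNF form of G:
  S -> A T0 | T0 B | b
  A -> c
  B -> T0 T1
  T0 -> a
  T1 -> c

Fill CYK table bottom-up — only the sub-triangle for w[0..2]:
  cell(0,0) a: {T0}  orig:{}
  cell(1,1) a: {T0}  orig:{}
  cell(2,2) c: {A,T1}  orig:{A}
  cell(0,1) aa: ∅
  cell(1,2) ac: {B}
  cell(0,2) aac: {S}

Original NTs in T[0,2] deriving "aac": ["S"]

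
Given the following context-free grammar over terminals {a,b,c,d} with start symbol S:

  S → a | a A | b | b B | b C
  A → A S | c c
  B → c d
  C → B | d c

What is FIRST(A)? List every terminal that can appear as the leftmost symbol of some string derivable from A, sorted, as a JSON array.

FIRST sets, iterate to fixpoint:
round 1:
  A via A→c c: +{c}
  B via B→c d: +{c}
  C via C→B: +{c}
  C via C→d c: +{d}
  S via S→a: +{a}
  S via S→b: +{b}
  FIRST[S]={a,b}  FIRST[A]={c}  FIRST[B]={c}  FIRST[C]={c,d}
round 2: (no change)
  FIRST[S]={a,b}  FIRST[A]={c}  FIRST[B]={c}  FIRST[C]={c,d}

FIRST(A) = ["c"]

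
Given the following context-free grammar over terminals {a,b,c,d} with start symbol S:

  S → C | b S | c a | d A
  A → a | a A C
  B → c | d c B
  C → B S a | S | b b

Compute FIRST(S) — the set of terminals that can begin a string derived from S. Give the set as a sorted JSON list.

Compute FIRST by fixpoint:
round 1:
  A via A→a: +{a}
  B via B→c: +{c}
  B via B→d c B: +{d}
  C via C→B S a: +{c,d}
  C via C→b b: +{b}
  S via S→C: +{b,c,d}
  S: {b,c,d}  A: {a}  B: {c,d}  C: {b,c,d}
round 2: (stable)
  S: {b,c,d}  A: {a}  B: {c,d}  C: {b,c,d}

FIRST(S) = ["b", "c", "d"]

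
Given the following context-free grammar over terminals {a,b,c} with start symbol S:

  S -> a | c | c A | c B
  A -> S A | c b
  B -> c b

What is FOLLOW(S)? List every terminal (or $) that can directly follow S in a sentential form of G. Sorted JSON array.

Compute FIRST by fixpoint:
iter 1:
  A via A→c b: +{c}
  B via B→c b: +{c}
  S via S→a: +{a}
  S via S→c: +{c}
  S: {a,c}  A: {c}  B: {c}
iter 2:
  A via A→S A: +{a}
  S: {a,c}  A: {a,c}  B: {c}
iter 3: (no change)
  S: {a,c}  A: {a,c}  B: {c}

FOLLOW iteration:
initialize: $ ∈ FOLLOW(S)
[1]
  A→S A: FOLLOW(S) ⊇ FIRST(A) = {a,c}; new: +{a,c}
  S→c A: FOLLOW(A) ⊇ FOLLOW(S) ⊇ {$,a,c}; new: +{$,a,c}
  S→c B: FOLLOW(B) ⊇ FOLLOW(S) ⊇ {$,a,c}; new: +{$,a,c}
  S: {$,a,c}  A: {$,a,c}  B: {$,a,c}
[2] (stable)
  S: {$,a,c}  A: {$,a,c}  B: {$,a,c}

FOLLOW(S) = ["$", "a", "c"]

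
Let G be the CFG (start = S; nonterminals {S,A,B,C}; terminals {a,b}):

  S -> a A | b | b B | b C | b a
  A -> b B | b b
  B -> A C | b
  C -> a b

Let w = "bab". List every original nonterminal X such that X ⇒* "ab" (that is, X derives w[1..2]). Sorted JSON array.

Convert to CNF:
  S -> T0 B | T0 C | T0 T1 | T1 A | b
  A -> T0 B | T0 T0
  B -> A C | b
  C -> T1 T0
  T0 -> b
  T1 -> a

CYK fill (cells [i..j] with 1 ≤ i ≤ j ≤ 2 only):
  T[1,1] 'a' = {T1}  orig:{}
  T[2,2] 'b' = {B,S,T0}  orig:{B,S}
  T[1,2] 'ab' = {C}

Original NTs in T[1,2] deriving "ab": ["C"]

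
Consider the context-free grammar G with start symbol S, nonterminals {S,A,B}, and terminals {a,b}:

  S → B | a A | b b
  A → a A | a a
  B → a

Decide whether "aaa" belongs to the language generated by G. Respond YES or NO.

CNF form of G:
  S -> T0 A | T1 T1 | a
  A -> T0 A | T0 T0
  B -> a
  T0 -> a
  T1 -> b

CYK fill:
  cell(0,0) a: {B,S,T0}  orig:{B,S}
  cell(1,1) a: {B,S,T0}  orig:{B,S}
  cell(2,2) a: {B,S,T0}  orig:{B,S}
  cell(0,1) aa: {A}
  cell(1,2) aa: {A}
  cell(0,2) aaa: {A,S}

S ∈ T[0,2] ⇒ YES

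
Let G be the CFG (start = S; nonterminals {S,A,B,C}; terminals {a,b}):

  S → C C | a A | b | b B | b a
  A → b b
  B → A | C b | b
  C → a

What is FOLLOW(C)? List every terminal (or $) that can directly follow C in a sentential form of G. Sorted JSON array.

FIRST iteration:
[1]
  A via A→b b: +{b}
  B via B→A: +{b}
  C via C→a: +{a}
  S via S→C C: +{a}
  S via S→b: +{b}
  FIRST(S)={a,b}  FIRST(A)={b}  FIRST(B)={b}  FIRST(C)={a}
[2]
  B via B→C b: +{a}
  FIRST(S)={a,b}  FIRST(A)={b}  FIRST(B)={a,b}  FIRST(C)={a}
[3] (no change)
  FIRST(S)={a,b}  FIRST(A)={b}  FIRST(B)={a,b}  FIRST(C)={a}

FOLLOW iteration:
initialize: $ ∈ FOLLOW(S)
round 1:
  B→C b: FOLLOW(C) ⊇ FIRST(b) = {b}; new: +{b}
  S→C C: FOLLOW(C) ⊇ FIRST(C) = {a}; new: +{a}
  S→C C: FOLLOW(C) ⊇ FOLLOW(S) ⊇ {$}; new: +{$}
  S→a A: FOLLOW(A) ⊇ FOLLOW(S) ⊇ {$}; new: +{$}
  S→b B: FOLLOW(B) ⊇ FOLLOW(S) ⊇ {$}; new: +{$}
  FOLLOW(S)={$}  FOLLOW(A)={$}  FOLLOW(B)={$}  FOLLOW(C)={$,a,b}
round 2: (no change)
  FOLLOW(S)={$}  FOLLOW(A)={$}  FOLLOW(B)={$}  FOLLOW(C)={$,a,b}

FOLLOW(C) = ["$", "a", "b"]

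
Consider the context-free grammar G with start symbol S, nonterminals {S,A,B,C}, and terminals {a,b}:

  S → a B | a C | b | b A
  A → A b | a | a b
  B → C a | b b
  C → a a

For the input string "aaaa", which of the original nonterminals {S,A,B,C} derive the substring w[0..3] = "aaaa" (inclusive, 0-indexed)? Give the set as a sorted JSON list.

Convert to CNF:
  S -> T0 A | T1 B | T1 C | b
  A -> A T0 | T1 T0 | a
  B -> C T1 | T0 T0
  C -> T1 T1
  T0 -> b
  T1 -> a

CYK table (by increasing span) (cells [i..j] with 0 ≤ i ≤ j ≤ 3 only):
  cell(0,0) a: {A,T1}  orig:{A}
  cell(1,1) a: {A,T1}  orig:{A}
  cell(2,2) a: {A,T1}  orig:{A}
  cell(3,3) a: {A,T1}  orig:{A}
  cell(0,1) aa: {C}
  cell(1,2) aa: {C}
  cell(2,3) aa: {C}
  cell(0,2) aaa: {B,S}
  cell(1,3) aaa: {B,S}
  cell(0,3) aaaa: {S}

Original NTs in T[0,3] deriving "aaaa": ["S"]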